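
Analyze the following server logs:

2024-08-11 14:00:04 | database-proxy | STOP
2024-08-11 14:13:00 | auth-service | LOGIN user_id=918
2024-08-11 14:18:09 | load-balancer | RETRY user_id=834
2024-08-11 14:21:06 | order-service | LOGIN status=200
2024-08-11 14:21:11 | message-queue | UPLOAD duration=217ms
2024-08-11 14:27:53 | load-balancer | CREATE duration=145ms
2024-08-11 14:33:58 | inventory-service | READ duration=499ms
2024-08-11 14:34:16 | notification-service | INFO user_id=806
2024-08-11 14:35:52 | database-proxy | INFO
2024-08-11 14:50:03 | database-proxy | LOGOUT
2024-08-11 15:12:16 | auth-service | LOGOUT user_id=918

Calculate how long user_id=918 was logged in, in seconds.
3556

To calculate session duration:

1. Find LOGIN event for user_id=918: 2024-08-11 14:13:00
2. Find LOGOUT event for user_id=918: 2024-08-11 15:12:16
3. Session duration: 2024-08-11 15:12:16 - 2024-08-11 14:13:00 = 3556 seconds (59 minutes)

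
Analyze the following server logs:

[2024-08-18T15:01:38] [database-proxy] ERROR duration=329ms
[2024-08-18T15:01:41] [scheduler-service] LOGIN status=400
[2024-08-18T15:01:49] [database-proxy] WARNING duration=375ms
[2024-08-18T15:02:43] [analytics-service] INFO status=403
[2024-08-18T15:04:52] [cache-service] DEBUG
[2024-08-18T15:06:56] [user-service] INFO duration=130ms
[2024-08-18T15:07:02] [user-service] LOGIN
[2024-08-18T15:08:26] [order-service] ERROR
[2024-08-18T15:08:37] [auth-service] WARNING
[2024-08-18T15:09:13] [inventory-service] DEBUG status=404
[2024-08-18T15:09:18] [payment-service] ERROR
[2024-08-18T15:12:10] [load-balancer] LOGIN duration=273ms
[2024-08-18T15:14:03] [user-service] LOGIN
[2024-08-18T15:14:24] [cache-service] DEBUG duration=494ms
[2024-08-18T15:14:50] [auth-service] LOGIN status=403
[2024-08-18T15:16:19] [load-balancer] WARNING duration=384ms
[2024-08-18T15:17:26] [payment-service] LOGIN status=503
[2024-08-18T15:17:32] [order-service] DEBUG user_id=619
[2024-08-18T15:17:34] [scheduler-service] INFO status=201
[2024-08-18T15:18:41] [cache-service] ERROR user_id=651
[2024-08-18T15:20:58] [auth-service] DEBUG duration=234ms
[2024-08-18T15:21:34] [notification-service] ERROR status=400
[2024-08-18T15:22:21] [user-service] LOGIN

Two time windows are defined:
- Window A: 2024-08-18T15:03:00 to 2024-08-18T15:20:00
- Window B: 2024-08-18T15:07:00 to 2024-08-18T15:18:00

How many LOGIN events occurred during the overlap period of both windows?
5

To find overlap events:

1. Window A: 2024-08-18T15:03:00 to 2024-08-18T15:20:00
2. Window B: 2024-08-18T15:07:00 to 2024-08-18T15:18:00
3. Overlap period: 2024-08-18T15:07:00 to 2024-08-18T15:18:00
4. Count LOGIN events in overlap: 5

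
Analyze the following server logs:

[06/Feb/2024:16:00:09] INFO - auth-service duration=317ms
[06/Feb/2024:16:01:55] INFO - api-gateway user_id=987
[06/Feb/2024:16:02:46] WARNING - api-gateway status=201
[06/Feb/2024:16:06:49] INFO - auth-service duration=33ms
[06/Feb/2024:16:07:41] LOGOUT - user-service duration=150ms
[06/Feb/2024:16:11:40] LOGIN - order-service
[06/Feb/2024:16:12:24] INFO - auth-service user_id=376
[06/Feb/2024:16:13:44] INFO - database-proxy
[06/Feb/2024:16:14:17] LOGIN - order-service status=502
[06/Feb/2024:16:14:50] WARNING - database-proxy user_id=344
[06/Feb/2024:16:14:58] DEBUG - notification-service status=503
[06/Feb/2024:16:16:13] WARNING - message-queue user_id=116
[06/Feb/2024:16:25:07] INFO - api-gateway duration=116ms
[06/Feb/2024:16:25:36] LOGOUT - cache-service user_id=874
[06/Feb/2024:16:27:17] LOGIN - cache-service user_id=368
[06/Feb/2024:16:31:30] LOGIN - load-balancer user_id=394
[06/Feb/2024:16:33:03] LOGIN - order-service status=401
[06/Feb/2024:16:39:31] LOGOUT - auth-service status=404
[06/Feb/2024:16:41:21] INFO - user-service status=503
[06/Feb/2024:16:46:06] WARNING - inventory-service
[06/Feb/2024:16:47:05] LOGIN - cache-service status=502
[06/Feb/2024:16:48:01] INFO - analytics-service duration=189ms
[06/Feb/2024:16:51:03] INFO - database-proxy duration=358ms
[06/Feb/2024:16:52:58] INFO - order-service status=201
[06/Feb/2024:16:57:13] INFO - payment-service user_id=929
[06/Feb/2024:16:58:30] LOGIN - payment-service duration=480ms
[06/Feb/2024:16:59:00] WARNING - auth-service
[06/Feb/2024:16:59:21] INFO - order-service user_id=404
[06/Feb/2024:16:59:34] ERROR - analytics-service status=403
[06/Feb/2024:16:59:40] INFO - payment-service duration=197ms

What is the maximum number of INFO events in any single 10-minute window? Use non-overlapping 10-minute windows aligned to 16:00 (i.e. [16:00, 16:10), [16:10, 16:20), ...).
5

To find the burst window:

1. Divide the log period into non-overlapping 10-minute windows starting at 16:00
2. Count INFO events in each window
3. Find the window with maximum count
4. Maximum events in a window: 5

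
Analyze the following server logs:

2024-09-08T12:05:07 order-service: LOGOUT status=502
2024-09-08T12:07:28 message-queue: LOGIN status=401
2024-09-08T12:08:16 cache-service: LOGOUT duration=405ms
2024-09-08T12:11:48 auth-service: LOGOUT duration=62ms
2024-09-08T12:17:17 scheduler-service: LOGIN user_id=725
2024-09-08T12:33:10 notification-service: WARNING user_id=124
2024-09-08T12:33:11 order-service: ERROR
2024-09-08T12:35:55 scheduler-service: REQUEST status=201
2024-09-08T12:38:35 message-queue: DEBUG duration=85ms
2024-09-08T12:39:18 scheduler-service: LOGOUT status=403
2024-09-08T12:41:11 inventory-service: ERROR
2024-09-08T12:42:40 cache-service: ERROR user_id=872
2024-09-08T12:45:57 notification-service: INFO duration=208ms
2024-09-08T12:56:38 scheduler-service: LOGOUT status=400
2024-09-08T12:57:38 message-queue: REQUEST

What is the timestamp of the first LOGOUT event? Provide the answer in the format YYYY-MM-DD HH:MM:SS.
2024-09-08 12:05:07

To find the first event:

1. Filter for all LOGOUT events
2. Sort by timestamp
3. Select the first one
4. Timestamp: 2024-09-08 12:05:07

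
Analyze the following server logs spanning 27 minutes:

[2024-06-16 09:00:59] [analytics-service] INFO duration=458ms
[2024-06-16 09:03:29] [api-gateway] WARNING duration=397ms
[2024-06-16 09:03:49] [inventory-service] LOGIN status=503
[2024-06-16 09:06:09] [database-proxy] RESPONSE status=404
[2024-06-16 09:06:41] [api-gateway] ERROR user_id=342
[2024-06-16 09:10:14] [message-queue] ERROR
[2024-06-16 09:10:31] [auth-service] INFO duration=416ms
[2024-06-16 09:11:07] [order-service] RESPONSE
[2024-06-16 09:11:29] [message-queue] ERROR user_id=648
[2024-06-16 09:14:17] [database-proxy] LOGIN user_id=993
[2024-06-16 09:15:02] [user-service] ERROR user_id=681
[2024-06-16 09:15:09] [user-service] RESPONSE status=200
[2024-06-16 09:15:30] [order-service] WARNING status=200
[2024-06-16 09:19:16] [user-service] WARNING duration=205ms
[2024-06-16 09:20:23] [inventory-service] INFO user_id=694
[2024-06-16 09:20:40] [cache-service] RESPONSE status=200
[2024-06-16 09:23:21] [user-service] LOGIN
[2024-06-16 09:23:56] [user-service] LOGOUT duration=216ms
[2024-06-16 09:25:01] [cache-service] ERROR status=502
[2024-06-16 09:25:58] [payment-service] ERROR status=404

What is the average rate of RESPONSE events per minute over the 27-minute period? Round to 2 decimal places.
0.15

To calculate the rate:

1. Count total RESPONSE events: 4
2. Total time period: 27 minutes
3. Rate = 4 / 27 = 0.15 events per minute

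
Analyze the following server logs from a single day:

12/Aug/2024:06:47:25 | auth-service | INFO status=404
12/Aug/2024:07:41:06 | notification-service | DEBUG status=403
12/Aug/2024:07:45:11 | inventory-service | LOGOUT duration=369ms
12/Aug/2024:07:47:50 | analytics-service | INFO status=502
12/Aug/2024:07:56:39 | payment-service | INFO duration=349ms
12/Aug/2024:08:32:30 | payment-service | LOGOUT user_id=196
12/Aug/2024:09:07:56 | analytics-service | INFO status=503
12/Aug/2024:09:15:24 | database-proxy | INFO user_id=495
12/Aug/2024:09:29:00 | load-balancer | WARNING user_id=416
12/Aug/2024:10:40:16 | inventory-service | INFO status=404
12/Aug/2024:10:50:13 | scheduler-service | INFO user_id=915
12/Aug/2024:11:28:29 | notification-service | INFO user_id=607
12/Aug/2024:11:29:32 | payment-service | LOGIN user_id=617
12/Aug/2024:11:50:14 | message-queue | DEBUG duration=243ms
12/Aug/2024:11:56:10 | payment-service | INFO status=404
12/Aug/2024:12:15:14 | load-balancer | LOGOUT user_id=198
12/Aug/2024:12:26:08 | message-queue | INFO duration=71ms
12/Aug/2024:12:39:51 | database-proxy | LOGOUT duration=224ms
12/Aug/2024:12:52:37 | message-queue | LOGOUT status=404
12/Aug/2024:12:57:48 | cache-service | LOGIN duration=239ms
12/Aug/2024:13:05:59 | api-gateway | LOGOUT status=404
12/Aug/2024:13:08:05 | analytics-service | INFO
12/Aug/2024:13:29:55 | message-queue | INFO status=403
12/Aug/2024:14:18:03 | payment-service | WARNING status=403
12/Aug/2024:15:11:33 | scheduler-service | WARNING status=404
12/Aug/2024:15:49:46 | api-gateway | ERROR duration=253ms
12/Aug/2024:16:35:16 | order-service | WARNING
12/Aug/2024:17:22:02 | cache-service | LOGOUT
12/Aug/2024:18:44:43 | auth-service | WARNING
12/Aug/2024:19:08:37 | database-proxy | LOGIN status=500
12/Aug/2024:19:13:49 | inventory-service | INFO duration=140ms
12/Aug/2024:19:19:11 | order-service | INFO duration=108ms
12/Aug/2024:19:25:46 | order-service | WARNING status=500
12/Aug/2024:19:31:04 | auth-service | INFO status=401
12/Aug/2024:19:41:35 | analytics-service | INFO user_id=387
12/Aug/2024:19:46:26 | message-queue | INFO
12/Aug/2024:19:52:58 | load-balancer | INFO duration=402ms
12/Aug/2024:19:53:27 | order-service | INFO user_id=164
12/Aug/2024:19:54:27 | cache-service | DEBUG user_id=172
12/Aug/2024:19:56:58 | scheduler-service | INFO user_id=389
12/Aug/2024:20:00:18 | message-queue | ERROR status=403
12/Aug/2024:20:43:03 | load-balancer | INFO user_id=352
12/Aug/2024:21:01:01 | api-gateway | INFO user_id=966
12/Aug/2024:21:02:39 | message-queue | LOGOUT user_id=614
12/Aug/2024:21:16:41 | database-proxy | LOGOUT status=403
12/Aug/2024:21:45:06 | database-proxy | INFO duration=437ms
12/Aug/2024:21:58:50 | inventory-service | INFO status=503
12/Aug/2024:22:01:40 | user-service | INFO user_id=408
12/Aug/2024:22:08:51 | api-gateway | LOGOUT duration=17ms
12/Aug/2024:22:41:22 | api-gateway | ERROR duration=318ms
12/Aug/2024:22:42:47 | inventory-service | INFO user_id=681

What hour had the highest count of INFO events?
19

To find the peak hour:

1. Group all INFO events by hour
2. Count events in each hour
3. Find hour with maximum count
4. Peak hour: 19 (with 8 events)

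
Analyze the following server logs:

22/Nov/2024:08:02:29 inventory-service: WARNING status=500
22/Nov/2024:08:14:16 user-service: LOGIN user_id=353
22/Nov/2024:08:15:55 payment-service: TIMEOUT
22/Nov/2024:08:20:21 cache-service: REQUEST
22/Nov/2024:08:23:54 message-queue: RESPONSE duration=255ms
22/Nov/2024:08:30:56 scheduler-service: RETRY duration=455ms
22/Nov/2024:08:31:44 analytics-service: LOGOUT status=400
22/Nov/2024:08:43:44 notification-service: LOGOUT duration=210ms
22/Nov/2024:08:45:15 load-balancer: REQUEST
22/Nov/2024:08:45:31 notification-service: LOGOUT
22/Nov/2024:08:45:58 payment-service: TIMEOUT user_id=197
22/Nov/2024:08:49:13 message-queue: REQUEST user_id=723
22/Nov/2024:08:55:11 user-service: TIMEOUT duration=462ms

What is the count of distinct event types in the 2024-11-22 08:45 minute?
3

To count unique event types:

1. Filter events in the minute starting at 2024-11-22 08:45
2. Extract event types from matching entries
3. Count unique types: 3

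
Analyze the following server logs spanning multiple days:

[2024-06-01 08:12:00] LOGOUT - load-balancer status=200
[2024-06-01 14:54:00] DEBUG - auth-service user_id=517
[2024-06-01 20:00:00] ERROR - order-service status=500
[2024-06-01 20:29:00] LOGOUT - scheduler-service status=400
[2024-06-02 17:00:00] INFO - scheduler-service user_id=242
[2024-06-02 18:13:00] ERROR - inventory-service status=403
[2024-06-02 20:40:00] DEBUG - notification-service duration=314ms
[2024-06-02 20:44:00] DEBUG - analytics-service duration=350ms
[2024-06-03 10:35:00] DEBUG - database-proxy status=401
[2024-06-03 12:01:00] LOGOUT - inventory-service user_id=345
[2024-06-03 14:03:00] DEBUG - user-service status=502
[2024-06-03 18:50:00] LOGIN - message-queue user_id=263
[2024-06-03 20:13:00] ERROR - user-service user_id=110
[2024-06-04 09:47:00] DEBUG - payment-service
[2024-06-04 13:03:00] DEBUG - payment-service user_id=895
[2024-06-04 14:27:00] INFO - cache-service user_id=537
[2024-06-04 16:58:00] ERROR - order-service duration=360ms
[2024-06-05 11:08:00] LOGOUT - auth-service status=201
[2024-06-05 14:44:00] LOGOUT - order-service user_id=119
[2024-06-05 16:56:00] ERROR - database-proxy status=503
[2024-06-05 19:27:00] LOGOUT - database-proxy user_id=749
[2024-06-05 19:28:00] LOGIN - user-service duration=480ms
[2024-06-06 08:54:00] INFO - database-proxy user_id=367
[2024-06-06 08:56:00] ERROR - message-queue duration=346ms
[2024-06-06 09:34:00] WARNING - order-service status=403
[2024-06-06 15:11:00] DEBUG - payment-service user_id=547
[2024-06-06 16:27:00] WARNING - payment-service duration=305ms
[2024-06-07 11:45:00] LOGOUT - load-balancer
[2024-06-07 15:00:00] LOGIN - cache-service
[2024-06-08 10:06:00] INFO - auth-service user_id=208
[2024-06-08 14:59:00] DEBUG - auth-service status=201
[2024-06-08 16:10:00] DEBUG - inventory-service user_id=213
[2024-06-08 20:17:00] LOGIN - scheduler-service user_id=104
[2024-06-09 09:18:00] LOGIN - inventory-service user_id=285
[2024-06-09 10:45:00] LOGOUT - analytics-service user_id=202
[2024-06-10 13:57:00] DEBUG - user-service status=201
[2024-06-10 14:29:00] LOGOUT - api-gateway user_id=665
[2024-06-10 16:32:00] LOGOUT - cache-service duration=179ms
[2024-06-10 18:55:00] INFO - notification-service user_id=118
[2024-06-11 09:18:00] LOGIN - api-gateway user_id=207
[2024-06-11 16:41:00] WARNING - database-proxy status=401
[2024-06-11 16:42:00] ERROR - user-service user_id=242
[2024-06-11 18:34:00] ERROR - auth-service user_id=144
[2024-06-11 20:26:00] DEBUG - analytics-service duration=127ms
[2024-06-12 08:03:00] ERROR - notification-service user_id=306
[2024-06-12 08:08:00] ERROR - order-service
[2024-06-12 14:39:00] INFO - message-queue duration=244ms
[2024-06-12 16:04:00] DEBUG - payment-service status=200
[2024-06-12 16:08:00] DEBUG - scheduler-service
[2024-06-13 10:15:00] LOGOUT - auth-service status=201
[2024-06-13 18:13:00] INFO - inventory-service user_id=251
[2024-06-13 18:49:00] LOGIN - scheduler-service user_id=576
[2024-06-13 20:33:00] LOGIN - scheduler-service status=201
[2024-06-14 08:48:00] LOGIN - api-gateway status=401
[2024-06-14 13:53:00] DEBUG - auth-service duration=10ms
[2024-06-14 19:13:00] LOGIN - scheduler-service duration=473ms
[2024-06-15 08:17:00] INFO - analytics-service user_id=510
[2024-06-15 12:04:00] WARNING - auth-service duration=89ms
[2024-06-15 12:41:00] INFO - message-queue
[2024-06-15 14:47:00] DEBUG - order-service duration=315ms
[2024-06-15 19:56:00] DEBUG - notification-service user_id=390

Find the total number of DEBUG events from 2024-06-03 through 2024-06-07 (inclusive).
5

To filter by date range:

1. Date range: 2024-06-03 through 2024-06-07, both dates inclusive
2. Filter for DEBUG events whose date falls in this range
3. Count matching events: 5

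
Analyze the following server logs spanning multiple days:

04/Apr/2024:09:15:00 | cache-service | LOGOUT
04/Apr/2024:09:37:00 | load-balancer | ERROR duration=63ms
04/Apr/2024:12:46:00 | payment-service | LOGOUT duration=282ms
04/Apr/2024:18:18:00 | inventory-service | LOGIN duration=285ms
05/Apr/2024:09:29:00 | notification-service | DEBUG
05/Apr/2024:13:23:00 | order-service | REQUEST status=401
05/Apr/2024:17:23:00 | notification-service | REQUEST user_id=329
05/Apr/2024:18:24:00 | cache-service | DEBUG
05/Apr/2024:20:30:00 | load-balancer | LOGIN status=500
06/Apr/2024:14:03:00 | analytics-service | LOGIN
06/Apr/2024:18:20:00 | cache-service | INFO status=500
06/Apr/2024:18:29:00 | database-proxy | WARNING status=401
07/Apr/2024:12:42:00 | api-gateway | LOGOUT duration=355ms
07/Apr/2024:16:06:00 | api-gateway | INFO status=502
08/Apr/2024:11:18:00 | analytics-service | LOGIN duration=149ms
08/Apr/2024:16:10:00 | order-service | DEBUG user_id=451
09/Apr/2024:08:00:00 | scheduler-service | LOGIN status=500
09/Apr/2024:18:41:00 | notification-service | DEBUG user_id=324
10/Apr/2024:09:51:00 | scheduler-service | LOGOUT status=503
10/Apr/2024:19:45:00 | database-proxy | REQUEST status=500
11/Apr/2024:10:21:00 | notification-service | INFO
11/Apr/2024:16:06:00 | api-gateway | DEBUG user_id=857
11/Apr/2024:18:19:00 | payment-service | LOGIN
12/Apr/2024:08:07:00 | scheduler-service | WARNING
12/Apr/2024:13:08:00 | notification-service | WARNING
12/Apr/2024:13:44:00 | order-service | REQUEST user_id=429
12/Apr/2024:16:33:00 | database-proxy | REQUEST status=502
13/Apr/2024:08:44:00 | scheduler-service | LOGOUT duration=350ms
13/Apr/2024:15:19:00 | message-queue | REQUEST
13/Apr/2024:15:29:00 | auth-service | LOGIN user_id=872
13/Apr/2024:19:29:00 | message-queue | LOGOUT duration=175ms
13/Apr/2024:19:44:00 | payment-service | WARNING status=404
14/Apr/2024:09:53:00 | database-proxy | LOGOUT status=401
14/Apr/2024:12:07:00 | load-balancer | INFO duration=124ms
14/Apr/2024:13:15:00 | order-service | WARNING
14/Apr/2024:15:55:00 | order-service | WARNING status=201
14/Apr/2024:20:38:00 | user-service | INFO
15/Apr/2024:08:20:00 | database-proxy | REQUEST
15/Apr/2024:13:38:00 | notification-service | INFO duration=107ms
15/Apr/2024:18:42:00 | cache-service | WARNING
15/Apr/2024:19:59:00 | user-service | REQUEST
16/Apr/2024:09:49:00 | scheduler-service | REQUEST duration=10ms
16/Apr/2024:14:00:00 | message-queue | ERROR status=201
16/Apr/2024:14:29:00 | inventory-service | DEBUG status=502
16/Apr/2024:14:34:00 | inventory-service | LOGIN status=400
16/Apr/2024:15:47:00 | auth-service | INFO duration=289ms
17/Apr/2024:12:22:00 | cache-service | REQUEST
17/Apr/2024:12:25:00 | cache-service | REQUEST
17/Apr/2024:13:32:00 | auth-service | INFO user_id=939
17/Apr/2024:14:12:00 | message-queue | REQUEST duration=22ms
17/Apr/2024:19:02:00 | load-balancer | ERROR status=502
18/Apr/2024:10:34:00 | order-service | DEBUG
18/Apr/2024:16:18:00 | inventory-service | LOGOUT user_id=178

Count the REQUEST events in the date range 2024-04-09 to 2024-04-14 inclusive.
4

To filter by date range:

1. Date range: 2024-04-09 through 2024-04-14, both dates inclusive
2. Filter for REQUEST events whose date falls in this range
3. Count matching events: 4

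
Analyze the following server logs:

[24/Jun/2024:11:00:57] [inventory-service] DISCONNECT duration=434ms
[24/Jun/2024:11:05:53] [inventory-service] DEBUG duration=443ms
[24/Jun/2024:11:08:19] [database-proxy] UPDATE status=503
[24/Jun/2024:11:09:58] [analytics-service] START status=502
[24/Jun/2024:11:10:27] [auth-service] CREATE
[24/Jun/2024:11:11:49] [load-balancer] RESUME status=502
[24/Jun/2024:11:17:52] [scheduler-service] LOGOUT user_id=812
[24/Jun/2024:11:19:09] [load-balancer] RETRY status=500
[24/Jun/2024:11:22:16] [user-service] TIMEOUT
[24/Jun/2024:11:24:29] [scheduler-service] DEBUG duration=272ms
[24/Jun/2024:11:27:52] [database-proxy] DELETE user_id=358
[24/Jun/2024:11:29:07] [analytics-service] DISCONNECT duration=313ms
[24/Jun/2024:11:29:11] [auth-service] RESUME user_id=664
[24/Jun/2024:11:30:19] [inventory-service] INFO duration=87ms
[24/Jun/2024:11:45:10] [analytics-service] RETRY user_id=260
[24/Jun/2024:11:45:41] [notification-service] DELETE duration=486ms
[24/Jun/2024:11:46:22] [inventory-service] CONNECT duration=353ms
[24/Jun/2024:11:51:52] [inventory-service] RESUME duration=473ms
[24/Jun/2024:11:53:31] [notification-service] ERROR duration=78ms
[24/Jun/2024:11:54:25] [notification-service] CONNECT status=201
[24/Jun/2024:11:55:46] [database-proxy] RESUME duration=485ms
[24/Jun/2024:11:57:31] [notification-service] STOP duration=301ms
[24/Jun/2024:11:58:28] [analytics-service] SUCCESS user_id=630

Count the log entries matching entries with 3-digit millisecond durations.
9

To find matching entries:

1. Pattern to match: entries with 3-digit millisecond durations
2. Scan each log entry for the pattern
3. Count matches: 9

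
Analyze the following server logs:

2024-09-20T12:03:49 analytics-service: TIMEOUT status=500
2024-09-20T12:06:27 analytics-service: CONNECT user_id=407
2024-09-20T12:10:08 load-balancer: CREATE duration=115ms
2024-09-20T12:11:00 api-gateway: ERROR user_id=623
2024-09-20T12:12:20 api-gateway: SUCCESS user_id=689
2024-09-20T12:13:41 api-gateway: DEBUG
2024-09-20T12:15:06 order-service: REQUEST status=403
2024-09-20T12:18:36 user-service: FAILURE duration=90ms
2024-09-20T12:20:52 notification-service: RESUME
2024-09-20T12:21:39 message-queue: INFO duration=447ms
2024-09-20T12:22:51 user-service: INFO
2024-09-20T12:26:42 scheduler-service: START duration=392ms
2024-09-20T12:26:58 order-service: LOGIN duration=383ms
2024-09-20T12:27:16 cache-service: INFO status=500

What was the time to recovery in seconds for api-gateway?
80

To calculate recovery time:

1. Find ERROR event for api-gateway: 2024-09-20T12:11:00
2. Find next SUCCESS event for api-gateway: 2024-09-20T12:12:20
3. Recovery time: 2024-09-20T12:12:20 - 2024-09-20T12:11:00 = 80 seconds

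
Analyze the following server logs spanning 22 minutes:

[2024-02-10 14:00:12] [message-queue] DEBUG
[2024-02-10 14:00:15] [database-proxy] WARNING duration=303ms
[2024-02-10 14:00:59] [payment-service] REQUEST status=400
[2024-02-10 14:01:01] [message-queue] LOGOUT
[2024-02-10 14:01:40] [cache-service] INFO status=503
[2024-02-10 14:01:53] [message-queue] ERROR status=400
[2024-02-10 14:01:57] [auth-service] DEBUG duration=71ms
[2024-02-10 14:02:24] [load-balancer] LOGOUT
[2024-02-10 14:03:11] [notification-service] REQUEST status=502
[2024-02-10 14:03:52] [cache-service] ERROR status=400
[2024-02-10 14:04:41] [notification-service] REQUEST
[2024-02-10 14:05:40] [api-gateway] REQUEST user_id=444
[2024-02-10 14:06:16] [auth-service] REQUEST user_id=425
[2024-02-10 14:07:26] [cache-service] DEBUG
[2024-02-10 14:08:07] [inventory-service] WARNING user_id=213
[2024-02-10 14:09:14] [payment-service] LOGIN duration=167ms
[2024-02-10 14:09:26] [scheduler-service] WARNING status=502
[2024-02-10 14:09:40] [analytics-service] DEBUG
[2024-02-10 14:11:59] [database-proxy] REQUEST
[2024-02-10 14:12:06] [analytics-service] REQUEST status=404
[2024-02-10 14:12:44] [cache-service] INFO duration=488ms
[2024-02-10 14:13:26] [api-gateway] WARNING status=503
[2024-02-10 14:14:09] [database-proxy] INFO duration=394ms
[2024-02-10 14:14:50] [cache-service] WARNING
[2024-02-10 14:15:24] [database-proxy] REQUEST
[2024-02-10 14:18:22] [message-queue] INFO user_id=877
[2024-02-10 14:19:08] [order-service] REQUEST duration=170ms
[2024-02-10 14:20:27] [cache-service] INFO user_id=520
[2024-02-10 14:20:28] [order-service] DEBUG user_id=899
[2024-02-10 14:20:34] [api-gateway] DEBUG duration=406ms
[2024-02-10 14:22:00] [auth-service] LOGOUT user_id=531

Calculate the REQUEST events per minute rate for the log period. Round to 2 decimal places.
0.41

To calculate the rate:

1. Count total REQUEST events: 9
2. Total time period: 22 minutes
3. Rate = 9 / 22 = 0.41 events per minute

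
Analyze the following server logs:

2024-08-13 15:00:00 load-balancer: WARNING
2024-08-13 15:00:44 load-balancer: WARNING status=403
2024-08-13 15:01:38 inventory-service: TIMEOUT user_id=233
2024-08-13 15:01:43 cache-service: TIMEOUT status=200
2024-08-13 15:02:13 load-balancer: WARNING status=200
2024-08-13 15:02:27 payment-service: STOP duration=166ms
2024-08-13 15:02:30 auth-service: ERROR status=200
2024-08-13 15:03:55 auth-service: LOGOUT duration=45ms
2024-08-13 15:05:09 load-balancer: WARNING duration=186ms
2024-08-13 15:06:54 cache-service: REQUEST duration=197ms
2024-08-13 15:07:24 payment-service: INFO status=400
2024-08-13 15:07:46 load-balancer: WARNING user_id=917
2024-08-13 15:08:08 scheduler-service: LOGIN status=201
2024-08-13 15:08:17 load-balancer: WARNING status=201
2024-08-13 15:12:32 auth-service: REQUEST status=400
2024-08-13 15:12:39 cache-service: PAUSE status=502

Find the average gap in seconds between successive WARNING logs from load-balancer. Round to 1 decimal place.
99.4

To calculate average interval:

1. Find all WARNING events for load-balancer in order
2. Calculate time gaps between consecutive events
3. Compute mean of gaps: 497 / 5 = 99.4 seconds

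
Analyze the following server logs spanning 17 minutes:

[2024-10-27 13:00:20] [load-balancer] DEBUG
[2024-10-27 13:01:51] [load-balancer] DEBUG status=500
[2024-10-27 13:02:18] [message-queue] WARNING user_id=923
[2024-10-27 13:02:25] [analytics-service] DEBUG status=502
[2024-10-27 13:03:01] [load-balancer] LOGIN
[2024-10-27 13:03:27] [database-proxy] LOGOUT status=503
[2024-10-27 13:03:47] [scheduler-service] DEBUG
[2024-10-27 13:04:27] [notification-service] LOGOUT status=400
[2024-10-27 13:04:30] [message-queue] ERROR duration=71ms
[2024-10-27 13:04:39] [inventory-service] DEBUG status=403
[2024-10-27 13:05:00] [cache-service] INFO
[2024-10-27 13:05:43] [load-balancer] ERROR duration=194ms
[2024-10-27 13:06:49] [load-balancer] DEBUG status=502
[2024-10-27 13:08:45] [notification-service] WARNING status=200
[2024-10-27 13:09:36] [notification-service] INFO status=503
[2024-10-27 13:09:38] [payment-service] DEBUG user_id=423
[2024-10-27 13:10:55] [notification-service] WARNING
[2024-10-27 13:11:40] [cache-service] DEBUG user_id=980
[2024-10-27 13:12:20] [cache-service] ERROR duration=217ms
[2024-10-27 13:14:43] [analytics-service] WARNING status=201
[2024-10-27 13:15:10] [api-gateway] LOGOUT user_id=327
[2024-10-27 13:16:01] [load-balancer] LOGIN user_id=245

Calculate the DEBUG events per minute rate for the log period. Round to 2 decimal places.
0.47

To calculate the rate:

1. Count total DEBUG events: 8
2. Total time period: 17 minutes
3. Rate = 8 / 17 = 0.47 events per minute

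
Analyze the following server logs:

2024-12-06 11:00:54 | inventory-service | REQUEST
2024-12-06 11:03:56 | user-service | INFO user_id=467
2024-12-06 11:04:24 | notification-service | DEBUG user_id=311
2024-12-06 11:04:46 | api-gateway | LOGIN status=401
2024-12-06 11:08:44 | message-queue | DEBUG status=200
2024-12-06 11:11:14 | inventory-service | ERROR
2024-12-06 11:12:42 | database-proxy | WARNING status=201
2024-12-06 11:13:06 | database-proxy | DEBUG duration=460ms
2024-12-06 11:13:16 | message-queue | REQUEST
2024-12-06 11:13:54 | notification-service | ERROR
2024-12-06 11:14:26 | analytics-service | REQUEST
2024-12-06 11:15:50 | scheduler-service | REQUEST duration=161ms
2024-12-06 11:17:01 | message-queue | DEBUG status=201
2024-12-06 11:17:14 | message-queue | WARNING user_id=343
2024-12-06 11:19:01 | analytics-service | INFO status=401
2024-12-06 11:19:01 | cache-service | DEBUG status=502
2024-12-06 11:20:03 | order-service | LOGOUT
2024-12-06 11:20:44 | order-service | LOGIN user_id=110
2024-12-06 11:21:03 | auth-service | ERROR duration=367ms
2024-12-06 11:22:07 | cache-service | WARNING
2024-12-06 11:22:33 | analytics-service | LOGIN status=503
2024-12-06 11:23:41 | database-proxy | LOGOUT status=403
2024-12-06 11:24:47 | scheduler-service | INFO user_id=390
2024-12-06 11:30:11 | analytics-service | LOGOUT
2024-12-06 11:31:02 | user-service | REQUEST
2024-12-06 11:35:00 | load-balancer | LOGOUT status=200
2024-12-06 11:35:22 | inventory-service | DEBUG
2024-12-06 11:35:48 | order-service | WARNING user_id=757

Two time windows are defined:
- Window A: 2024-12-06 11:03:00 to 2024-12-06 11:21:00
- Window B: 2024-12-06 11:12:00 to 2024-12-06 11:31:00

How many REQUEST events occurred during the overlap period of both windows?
3

To find overlap events:

1. Window A: 2024-12-06 11:03:00 to 2024-12-06 11:21:00
2. Window B: 2024-12-06 11:12:00 to 2024-12-06 11:31:00
3. Overlap period: 2024-12-06 11:12:00 to 2024-12-06 11:21:00
4. Count REQUEST events in overlap: 3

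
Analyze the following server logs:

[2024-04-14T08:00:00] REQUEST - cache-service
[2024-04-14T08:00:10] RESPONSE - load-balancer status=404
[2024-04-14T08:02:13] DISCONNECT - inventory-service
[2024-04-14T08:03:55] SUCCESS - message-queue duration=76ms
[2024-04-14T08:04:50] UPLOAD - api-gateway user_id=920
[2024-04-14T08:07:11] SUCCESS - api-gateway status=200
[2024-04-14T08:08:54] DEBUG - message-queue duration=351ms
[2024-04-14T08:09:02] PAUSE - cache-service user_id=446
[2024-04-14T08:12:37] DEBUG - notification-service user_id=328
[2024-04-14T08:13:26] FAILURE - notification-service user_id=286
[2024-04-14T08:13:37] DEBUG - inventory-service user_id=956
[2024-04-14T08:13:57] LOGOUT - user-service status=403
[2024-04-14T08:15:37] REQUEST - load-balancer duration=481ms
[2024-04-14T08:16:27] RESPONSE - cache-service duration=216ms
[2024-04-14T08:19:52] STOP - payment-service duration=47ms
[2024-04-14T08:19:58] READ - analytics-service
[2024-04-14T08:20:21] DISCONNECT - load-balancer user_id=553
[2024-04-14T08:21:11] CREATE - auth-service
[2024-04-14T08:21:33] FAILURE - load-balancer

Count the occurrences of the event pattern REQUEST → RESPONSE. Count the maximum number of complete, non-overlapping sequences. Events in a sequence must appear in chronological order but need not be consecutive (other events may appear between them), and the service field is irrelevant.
2

To count sequences:

1. Look for pattern: REQUEST → RESPONSE
2. Greedily scan the log in chronological order, matching each sequence element in turn (ignoring service)
3. Each time the full pattern completes, increment the count and restart matching from the next event
4. Complete non-overlapping sequences found: 2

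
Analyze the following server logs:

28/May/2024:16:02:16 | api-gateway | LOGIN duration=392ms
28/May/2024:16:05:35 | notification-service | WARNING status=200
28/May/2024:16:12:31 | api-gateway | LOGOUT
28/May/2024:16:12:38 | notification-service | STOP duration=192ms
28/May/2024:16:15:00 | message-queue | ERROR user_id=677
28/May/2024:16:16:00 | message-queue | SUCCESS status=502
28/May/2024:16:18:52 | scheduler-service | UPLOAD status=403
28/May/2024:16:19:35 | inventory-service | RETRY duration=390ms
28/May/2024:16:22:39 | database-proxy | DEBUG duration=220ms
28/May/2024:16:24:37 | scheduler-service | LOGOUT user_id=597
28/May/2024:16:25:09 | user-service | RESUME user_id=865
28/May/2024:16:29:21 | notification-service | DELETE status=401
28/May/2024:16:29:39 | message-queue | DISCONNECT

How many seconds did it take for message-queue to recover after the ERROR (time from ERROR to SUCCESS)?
60

To calculate recovery time:

1. Find ERROR event for message-queue: 28/May/2024:16:15:00
2. Find next SUCCESS event for message-queue: 28/May/2024:16:16:00
3. Recovery time: 28/May/2024:16:16:00 - 28/May/2024:16:15:00 = 60 seconds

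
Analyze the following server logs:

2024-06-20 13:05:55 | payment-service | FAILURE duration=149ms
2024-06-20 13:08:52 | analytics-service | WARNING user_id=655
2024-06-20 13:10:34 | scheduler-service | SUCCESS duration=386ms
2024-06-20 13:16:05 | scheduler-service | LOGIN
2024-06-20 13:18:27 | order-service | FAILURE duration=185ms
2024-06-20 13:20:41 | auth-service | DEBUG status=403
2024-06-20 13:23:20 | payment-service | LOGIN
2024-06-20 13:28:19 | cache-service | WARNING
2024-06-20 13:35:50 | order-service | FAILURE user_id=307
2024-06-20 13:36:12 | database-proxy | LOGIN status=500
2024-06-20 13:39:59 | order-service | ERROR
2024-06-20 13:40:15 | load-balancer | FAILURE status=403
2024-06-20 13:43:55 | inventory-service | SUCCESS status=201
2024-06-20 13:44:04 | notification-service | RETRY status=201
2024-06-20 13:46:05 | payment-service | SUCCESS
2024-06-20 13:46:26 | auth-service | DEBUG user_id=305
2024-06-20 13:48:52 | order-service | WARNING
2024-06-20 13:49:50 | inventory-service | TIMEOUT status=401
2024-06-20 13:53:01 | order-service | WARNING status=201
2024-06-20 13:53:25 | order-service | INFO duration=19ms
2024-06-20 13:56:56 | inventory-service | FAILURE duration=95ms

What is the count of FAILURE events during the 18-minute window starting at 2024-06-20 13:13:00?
1

To count events in the time window:

1. Window boundaries: 2024-06-20 13:13:00 to 2024-06-20 13:31:00
2. Filter for FAILURE events within this window
3. Count matching events: 1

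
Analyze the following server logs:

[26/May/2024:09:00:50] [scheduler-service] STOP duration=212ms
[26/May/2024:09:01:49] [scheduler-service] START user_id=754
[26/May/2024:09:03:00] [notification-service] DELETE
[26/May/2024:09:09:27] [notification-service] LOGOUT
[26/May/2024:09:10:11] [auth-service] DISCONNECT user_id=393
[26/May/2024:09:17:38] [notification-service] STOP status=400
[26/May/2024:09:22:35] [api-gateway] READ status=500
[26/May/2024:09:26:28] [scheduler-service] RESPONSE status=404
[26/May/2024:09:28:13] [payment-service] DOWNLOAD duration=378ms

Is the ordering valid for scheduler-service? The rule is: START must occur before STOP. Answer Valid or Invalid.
Invalid

To validate ordering:

1. Required order: START → STOP
2. Rule: START must occur before STOP
3. Check actual order of events for scheduler-service
4. Result: Invalid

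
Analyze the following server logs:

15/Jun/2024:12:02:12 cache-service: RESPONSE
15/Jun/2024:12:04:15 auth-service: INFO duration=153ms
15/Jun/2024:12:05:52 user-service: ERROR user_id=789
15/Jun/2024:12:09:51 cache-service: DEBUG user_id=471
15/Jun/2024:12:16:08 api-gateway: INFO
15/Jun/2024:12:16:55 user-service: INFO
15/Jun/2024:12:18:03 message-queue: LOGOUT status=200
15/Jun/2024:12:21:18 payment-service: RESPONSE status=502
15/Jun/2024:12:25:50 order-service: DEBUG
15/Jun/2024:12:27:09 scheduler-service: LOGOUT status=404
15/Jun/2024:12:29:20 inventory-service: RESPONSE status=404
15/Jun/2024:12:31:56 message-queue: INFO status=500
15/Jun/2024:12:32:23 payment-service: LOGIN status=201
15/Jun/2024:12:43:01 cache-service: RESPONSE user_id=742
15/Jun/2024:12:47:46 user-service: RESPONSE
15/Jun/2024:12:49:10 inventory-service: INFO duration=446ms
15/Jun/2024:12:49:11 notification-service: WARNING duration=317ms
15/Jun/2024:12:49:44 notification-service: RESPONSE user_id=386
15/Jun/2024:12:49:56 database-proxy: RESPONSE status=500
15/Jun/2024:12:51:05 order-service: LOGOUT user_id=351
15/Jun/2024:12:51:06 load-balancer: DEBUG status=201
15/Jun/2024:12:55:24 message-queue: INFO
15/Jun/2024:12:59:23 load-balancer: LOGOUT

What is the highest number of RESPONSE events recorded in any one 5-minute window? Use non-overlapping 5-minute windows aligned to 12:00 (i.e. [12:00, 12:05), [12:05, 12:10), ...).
3

To find the burst window:

1. Divide the log period into non-overlapping 5-minute windows starting at 12:00
2. Count RESPONSE events in each window
3. Find the window with maximum count
4. Maximum events in a window: 3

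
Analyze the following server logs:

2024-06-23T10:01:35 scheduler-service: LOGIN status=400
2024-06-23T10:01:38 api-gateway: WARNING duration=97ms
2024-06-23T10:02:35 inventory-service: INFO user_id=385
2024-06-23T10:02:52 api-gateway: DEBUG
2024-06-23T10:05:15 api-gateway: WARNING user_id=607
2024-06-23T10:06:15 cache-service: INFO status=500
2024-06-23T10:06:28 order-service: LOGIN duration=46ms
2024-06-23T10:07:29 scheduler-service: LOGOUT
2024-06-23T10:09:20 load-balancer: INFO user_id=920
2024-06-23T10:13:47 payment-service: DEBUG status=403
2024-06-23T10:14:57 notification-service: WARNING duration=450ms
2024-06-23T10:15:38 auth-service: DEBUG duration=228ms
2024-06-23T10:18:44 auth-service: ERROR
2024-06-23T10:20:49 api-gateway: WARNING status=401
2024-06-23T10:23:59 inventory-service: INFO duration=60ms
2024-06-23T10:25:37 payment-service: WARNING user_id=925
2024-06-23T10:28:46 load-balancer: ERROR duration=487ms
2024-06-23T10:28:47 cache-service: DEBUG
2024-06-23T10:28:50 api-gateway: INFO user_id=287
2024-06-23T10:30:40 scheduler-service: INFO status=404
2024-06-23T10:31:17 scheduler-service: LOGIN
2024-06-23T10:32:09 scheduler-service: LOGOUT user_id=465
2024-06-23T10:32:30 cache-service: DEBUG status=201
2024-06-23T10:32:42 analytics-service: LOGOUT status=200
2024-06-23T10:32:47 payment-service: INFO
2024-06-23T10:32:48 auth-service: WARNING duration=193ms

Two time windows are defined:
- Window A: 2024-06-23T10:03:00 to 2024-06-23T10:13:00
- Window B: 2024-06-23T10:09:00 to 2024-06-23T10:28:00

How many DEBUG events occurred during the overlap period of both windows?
0

To find overlap events:

1. Window A: 2024-06-23T10:03:00 to 2024-06-23T10:13:00
2. Window B: 2024-06-23T10:09:00 to 2024-06-23T10:28:00
3. Overlap period: 2024-06-23T10:09:00 to 2024-06-23T10:13:00
4. Count DEBUG events in overlap: 0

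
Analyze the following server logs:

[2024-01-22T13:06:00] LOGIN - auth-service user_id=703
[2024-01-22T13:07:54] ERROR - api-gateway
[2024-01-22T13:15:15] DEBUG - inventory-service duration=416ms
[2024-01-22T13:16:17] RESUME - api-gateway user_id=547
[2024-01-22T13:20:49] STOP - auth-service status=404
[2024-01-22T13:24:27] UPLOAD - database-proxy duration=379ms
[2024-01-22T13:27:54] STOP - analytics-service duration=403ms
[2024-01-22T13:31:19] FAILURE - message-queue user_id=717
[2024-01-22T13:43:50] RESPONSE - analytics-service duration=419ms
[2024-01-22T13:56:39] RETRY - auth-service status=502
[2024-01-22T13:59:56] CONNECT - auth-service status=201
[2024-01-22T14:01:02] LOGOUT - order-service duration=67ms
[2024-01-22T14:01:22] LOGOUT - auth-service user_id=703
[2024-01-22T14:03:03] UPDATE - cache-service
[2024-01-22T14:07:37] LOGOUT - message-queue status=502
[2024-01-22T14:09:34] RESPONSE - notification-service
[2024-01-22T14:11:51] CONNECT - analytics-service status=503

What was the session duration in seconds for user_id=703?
3322

To calculate session duration:

1. Find LOGIN event for user_id=703: 2024-01-22T13:06:00
2. Find LOGOUT event for user_id=703: 2024-01-22T14:01:22
3. Session duration: 2024-01-22T14:01:22 - 2024-01-22T13:06:00 = 3322 seconds (55 minutes)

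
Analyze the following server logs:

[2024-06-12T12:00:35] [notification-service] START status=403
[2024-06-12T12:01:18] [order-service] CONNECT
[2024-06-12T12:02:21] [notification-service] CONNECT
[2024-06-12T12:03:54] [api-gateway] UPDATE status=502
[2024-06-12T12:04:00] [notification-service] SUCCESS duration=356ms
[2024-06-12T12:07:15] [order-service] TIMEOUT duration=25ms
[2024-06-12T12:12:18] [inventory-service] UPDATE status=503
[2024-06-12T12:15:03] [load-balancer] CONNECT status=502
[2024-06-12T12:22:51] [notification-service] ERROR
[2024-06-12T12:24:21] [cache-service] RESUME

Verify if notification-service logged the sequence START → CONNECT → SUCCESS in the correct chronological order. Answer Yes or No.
Yes

To verify sequence order:

1. Find all events in sequence START → CONNECT → SUCCESS for notification-service
2. Extract their timestamps
3. Check if timestamps are in ascending order
4. Result: Yes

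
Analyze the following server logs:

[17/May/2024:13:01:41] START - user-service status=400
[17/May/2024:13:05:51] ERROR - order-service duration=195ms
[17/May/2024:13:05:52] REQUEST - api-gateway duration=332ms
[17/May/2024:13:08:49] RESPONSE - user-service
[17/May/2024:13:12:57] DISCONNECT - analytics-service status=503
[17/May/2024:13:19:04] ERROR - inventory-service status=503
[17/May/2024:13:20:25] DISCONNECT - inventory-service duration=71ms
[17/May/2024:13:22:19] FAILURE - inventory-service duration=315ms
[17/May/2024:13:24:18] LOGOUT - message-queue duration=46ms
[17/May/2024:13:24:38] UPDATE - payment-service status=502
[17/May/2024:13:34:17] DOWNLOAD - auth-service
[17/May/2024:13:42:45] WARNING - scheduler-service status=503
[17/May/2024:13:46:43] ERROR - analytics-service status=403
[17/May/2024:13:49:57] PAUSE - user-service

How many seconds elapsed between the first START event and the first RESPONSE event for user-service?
428

To find the time between events:

1. Locate the first START event for user-service: 17/May/2024:13:01:41
2. Locate the first RESPONSE event for user-service: 17/May/2024:13:08:49
3. Calculate the difference: 17/May/2024:13:08:49 - 17/May/2024:13:01:41 = 428 seconds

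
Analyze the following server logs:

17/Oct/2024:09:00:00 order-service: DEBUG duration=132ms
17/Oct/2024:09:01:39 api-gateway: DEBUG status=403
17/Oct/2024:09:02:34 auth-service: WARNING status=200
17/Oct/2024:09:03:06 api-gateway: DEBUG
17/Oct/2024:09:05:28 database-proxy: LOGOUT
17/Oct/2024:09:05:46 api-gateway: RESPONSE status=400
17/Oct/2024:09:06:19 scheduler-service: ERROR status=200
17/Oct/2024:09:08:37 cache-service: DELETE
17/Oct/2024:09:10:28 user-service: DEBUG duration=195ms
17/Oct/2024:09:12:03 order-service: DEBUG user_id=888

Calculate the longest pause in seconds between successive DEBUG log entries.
442

To find the longest gap:

1. Extract all DEBUG events in chronological order
2. Calculate time differences between consecutive events
3. Find the maximum difference
4. Longest gap: 442 seconds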